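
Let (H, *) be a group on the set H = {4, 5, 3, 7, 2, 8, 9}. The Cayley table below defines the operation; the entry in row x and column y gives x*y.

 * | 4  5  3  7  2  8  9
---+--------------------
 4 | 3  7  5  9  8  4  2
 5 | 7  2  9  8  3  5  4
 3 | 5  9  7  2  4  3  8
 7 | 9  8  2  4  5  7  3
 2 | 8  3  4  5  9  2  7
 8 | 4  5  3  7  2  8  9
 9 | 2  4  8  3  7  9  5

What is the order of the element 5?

7

The identity element is 8 (its row matches the header).
5^1 = 5
5^2 = 5*5 = 2
5^3 = 2*5 = 3
5^4 = 3*5 = 9
5^5 = 9*5 = 4
5^6 = 4*5 = 7
5^7 = 7*5 = 8
The first power of 5 equal to the identity is 5^7, so ord(5) = 7.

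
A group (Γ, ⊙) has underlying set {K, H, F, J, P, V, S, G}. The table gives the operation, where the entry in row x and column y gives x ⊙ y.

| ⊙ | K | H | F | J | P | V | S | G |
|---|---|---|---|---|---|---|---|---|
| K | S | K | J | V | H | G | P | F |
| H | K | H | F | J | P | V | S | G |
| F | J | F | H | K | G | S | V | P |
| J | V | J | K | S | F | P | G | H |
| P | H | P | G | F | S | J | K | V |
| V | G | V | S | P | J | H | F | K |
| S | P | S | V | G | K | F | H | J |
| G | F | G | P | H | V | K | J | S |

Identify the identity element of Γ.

The identity e satisfies e ⊙ x = x for all x, so its row in the table reproduces the column headers.
Row H reads: K, H, F, J, P, V, S, G — exactly the header order. So H is the identity.

H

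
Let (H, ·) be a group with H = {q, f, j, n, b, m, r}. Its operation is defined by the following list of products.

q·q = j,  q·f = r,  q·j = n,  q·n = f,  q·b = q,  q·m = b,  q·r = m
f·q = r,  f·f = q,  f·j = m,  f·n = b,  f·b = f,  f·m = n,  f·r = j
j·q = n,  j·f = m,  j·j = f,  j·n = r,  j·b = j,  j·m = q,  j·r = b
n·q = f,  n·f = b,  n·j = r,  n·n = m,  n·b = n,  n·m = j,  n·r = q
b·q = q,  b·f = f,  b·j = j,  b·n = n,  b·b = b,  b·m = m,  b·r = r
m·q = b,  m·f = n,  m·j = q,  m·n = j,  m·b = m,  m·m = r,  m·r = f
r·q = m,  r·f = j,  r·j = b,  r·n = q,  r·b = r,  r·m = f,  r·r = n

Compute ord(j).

7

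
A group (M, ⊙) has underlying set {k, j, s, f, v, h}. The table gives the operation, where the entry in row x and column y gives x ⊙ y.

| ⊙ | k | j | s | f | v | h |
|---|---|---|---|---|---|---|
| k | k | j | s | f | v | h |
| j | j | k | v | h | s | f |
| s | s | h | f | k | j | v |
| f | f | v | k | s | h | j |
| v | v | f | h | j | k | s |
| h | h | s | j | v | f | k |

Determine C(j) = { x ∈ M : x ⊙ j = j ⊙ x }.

Compare row j with column j entry by entry.
v ⊙ j = f but j ⊙ v = s, so v does not.
Collecting the elements that commute with j: C(j) = {j, k}.

{j, k}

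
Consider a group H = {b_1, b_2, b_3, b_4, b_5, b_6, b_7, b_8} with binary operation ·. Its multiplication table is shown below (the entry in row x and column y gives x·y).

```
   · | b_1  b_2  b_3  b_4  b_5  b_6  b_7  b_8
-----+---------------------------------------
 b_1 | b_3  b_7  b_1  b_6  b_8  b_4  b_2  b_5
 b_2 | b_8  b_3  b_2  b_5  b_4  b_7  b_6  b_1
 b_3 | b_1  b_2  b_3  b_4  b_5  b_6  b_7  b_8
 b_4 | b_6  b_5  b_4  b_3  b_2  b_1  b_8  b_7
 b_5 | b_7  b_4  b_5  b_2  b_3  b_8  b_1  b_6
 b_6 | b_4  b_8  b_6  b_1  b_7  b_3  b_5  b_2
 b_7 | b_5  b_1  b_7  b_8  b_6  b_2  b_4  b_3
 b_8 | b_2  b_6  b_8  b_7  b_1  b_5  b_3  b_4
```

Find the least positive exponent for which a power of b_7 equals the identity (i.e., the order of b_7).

The identity element is b_3 (its row matches the header).
b_7^1 = b_7
b_7^2 = b_7·b_7 = b_4
b_7^3 = b_4·b_7 = b_8
b_7^4 = b_8·b_7 = b_3
The first power of b_7 equal to the identity is b_7^4, so ord(b_7) = 4.

4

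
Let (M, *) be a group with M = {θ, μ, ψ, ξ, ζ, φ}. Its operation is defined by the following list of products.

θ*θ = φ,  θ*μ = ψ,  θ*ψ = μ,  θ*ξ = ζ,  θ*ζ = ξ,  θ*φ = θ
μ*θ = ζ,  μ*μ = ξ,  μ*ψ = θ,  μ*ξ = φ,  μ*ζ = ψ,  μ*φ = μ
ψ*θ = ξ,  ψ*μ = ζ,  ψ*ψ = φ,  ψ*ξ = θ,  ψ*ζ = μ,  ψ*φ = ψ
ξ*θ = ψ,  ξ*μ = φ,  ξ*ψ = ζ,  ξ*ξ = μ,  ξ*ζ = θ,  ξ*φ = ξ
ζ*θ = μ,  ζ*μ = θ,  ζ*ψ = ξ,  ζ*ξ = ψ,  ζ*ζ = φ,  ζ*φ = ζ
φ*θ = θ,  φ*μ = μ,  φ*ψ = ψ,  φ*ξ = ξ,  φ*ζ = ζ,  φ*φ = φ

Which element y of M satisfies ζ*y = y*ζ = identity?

First locate the identity: row φ matches the header, so φ is the identity.
Scan row ζ for φ: ζ*ζ = φ. Hence ζ^(-1) = ζ.

ζ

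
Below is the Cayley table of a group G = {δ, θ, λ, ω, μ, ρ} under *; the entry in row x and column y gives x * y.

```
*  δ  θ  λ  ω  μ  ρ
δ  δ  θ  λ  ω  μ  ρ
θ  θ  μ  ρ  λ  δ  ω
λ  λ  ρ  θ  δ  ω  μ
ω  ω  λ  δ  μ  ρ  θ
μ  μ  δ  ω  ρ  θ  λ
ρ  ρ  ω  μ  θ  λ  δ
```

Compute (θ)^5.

μ

θ^1 = θ
θ^2 = θ * θ = μ
θ^3 = μ * θ = δ
θ^4 = δ * θ = θ
θ^5 = θ * θ = μ
(Structurally, G here is isomorphic to the cyclic group Z_6.)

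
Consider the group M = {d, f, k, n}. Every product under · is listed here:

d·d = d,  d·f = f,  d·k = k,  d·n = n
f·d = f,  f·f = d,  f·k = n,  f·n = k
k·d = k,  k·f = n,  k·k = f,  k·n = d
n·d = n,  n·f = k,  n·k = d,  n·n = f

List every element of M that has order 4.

{k, n}

Identity is d. Compute the order of each non-identity element by repeated multiplication:
  f: f → d  (order 2)
  k: k → f → n → d  (order 4)
  n: n → f → k → d  (order 4)
Elements of order 4: {k, n}.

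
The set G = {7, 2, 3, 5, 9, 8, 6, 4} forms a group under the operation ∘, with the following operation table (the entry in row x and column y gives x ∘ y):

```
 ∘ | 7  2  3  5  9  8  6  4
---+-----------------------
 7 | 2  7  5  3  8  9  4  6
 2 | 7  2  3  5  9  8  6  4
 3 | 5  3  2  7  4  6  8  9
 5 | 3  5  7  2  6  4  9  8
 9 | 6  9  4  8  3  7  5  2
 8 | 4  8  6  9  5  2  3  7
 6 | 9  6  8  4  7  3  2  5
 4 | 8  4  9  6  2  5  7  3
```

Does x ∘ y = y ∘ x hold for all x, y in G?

No

4 ∘ 7 = 8 but 7 ∘ 4 = 6.
Since 4 and 7 do not commute, G is not abelian.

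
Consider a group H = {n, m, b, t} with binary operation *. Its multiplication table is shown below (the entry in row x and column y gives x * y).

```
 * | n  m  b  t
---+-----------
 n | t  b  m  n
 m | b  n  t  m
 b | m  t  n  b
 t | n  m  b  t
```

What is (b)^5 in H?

b^1 = b
b^2 = b * b = n
b^3 = n * b = m
b^4 = m * b = t
b^5 = t * b = b

b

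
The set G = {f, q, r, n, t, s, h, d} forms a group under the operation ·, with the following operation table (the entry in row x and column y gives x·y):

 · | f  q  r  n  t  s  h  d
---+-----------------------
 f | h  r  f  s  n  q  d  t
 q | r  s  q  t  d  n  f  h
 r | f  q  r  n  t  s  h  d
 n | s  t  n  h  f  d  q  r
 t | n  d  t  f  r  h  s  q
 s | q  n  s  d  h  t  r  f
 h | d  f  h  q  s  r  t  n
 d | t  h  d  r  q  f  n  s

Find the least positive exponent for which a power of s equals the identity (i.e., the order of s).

The identity element is r (its row matches the header).
s^1 = s
s^2 = s·s = t
s^3 = t·s = h
s^4 = h·s = r
The first power of s equal to the identity is s^4, so ord(s) = 4.

4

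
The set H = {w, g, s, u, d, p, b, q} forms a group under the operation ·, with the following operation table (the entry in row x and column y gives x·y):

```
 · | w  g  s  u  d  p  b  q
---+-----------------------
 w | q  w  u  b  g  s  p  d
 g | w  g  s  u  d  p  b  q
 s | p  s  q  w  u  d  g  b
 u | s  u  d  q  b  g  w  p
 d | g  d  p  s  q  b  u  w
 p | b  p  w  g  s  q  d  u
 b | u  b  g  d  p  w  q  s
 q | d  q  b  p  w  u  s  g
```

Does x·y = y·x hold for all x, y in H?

b·u = d but u·b = w.
Since b and u do not commute, H is not abelian.

No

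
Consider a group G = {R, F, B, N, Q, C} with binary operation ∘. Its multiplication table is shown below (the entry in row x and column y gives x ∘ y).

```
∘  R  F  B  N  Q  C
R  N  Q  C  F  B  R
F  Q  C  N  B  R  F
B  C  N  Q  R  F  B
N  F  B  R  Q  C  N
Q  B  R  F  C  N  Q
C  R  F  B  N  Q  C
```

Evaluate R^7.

R

R^1 = R
R^2 = R ∘ R = N
R^3 = N ∘ R = F
R^4 = F ∘ R = Q
R^5 = Q ∘ R = B
R^6 = B ∘ R = C
R^7 = C ∘ R = R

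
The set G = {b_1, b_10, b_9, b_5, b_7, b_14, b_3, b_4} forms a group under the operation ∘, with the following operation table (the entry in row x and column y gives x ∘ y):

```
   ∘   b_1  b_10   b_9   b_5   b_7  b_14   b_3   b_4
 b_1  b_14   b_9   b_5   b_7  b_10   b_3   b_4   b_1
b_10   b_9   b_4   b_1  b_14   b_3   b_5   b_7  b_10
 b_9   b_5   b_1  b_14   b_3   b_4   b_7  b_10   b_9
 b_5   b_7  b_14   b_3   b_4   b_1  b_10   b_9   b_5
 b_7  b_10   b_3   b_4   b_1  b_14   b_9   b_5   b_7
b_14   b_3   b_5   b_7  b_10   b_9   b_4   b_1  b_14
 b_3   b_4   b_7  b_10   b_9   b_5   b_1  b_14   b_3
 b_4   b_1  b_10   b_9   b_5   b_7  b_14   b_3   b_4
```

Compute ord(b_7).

4

The identity element is b_4 (its row matches the header).
b_7^1 = b_7
b_7^2 = b_7 ∘ b_7 = b_14
b_7^3 = b_14 ∘ b_7 = b_9
b_7^4 = b_9 ∘ b_7 = b_4
The first power of b_7 equal to the identity is b_7^4, so ord(b_7) = 4.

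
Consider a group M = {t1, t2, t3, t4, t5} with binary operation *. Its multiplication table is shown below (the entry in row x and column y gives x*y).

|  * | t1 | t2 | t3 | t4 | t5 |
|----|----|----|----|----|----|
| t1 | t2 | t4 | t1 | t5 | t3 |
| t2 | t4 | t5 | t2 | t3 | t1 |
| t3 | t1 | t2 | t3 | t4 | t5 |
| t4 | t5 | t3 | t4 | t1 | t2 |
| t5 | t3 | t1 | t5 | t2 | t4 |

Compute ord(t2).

The identity element is t3 (its row matches the header).
t2^1 = t2
t2^2 = t2*t2 = t5
t2^3 = t5*t2 = t1
t2^4 = t1*t2 = t4
t2^5 = t4*t2 = t3
The first power of t2 equal to the identity is t2^5, so ord(t2) = 5.
(Structurally, M here is isomorphic to the cyclic group Z_5.)

5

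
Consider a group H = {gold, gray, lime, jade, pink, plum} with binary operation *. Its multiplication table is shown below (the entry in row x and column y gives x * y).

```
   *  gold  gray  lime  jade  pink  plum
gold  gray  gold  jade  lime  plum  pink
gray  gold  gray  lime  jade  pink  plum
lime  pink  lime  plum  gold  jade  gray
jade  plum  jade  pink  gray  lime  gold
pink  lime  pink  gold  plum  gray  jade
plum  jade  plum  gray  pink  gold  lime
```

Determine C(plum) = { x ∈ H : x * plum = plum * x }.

Compare row plum with column plum entry by entry.
lime * plum = gray = plum * lime, so lime commutes with plum.
gold * plum = pink but plum * gold = jade, so gold does not.
Collecting the elements that commute with plum: C(plum) = {gray, lime, plum}.

{gray, lime, plum}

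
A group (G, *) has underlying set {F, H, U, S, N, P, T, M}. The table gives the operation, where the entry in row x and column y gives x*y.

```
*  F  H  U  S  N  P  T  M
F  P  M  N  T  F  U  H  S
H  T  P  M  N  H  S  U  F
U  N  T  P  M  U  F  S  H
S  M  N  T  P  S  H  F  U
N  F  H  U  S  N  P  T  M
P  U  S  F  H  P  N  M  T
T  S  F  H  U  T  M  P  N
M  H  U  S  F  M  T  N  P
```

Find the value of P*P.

Read row P, column P: P*P = N.

N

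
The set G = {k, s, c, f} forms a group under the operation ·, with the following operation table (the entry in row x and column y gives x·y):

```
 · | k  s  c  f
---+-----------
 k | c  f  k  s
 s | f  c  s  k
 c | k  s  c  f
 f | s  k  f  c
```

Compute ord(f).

2

The identity element is c (its row matches the header).
f^1 = f
f^2 = f·f = c
The first power of f equal to the identity is f^2, so ord(f) = 2.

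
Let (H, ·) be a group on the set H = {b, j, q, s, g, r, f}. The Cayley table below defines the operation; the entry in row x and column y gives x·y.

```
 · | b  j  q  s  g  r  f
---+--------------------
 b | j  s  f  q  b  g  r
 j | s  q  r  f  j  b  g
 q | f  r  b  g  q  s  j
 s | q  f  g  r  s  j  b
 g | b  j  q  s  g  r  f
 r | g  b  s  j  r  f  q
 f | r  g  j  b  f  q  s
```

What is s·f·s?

s·f = b
b·s = q

q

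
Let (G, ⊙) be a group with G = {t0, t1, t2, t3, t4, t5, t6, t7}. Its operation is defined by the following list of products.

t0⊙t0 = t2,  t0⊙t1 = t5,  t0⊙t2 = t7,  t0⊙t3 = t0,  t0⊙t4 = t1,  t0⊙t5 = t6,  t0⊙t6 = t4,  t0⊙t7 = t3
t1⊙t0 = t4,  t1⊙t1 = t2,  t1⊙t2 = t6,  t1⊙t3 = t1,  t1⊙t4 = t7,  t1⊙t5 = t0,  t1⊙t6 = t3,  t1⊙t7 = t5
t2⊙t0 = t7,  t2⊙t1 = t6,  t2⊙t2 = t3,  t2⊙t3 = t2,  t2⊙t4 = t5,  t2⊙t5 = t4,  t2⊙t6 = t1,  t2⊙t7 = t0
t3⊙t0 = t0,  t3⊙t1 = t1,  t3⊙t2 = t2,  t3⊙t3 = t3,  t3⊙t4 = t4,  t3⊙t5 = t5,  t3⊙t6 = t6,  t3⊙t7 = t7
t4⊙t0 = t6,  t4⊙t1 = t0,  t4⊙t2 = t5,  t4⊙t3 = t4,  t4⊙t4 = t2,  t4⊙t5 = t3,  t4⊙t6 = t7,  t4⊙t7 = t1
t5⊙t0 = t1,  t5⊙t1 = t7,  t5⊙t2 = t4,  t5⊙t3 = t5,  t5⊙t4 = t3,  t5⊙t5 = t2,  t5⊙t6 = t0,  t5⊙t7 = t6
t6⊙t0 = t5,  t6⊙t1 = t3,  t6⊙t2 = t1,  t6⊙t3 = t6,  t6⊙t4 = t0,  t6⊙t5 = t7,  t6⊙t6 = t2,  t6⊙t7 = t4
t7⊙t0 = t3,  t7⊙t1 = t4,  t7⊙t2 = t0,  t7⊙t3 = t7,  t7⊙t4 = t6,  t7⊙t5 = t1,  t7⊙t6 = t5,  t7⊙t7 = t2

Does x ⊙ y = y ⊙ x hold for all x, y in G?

t4 ⊙ t7 = t1 but t7 ⊙ t4 = t6.
Since t4 and t7 do not commute, G is not abelian.

No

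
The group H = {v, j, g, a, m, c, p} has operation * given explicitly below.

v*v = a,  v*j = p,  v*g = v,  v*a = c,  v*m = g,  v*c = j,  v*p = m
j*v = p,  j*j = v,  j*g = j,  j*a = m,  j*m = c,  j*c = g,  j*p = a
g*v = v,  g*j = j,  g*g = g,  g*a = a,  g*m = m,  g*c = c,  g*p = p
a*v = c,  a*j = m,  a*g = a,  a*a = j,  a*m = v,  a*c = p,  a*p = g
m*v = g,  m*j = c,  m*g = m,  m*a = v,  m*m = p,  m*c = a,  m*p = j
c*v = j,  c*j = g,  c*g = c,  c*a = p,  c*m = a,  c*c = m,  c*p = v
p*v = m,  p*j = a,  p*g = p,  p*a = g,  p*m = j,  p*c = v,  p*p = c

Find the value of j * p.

a

Read row j, column p: j * p = a.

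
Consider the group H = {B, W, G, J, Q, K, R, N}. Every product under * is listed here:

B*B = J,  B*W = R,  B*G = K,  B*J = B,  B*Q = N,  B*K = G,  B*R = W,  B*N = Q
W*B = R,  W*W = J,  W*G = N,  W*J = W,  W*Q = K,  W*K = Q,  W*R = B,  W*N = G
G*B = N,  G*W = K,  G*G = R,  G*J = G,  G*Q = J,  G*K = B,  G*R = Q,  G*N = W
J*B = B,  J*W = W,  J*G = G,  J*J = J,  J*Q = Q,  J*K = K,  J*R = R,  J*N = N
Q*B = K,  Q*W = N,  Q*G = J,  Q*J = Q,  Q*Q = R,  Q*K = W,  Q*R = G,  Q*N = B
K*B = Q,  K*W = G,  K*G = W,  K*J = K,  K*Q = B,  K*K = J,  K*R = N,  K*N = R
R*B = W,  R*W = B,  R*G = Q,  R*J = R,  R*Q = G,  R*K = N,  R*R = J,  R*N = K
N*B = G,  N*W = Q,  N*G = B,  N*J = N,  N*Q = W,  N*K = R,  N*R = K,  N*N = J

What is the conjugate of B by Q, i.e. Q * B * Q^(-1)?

The identity is J. In row Q, the entry J sits in column G, so Q^(-1) = G.
Q * B = K
K * G = W

W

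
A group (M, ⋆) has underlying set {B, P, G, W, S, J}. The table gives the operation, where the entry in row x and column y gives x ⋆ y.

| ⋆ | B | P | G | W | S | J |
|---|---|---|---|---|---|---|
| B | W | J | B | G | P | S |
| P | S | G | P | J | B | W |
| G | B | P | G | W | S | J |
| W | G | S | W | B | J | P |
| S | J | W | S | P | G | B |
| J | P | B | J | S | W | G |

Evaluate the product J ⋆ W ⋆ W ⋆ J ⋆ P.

J ⋆ W = S
S ⋆ W = P
P ⋆ J = W
W ⋆ P = S
(Structurally, M here is isomorphic to the symmetric group S_3.)

S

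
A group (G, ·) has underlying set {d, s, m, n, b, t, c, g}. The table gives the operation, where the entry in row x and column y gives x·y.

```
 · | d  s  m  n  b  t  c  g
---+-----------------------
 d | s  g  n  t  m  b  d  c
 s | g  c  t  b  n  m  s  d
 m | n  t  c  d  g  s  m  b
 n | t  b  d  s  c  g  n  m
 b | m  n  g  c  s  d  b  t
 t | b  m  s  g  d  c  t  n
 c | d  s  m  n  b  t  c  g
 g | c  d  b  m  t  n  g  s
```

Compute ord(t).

The identity element is c (its row matches the header).
t^1 = t
t^2 = t·t = c
The first power of t equal to the identity is t^2, so ord(t) = 2.

2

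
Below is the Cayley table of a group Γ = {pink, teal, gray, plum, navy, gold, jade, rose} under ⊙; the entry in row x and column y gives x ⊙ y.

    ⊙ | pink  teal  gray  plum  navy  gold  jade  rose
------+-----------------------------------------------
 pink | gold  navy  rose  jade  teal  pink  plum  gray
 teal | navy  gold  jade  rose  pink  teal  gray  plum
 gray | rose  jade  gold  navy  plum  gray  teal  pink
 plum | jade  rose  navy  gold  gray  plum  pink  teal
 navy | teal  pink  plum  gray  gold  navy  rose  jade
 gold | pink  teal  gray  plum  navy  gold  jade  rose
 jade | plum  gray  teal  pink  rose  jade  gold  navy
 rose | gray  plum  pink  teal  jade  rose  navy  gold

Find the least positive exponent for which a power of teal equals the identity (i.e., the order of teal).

2

The identity element is gold (its row matches the header).
teal^1 = teal
teal^2 = teal ⊙ teal = gold
The first power of teal equal to the identity is teal^2, so ord(teal) = 2.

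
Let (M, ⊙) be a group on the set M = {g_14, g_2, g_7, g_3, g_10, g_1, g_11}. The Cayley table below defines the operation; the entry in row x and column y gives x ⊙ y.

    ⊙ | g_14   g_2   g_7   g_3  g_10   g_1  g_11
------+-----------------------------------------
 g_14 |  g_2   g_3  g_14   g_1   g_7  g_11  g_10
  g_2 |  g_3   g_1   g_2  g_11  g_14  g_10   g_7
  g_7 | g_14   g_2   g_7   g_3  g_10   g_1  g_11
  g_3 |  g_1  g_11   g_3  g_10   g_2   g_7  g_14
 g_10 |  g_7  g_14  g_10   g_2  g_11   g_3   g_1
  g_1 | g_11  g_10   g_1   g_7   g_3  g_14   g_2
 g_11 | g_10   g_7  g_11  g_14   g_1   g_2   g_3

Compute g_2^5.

g_2^1 = g_2
g_2^2 = g_2 ⊙ g_2 = g_1
g_2^3 = g_1 ⊙ g_2 = g_10
g_2^4 = g_10 ⊙ g_2 = g_14
g_2^5 = g_14 ⊙ g_2 = g_3
(Structurally, M here is isomorphic to the cyclic group Z_7.)

g_3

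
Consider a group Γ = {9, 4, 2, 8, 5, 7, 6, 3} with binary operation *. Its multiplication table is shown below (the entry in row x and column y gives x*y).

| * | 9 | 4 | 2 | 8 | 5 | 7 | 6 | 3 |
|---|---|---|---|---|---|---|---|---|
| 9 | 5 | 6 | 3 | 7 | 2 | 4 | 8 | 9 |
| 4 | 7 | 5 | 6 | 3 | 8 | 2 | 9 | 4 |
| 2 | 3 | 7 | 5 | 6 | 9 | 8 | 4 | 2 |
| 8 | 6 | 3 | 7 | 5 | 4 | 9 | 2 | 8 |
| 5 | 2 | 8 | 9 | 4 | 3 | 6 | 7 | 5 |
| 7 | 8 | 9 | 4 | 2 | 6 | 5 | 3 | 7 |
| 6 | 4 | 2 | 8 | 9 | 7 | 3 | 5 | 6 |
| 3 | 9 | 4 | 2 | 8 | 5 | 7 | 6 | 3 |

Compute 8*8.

Read row 8, column 8: 8*8 = 5.

5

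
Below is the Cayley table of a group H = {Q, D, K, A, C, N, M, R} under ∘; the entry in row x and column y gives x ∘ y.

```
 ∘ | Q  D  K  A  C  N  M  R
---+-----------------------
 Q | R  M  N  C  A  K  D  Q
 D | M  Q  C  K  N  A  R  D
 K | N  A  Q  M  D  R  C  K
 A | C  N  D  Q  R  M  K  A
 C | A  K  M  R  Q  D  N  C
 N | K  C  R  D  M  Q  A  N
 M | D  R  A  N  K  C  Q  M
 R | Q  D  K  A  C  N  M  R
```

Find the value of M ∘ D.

Read row M, column D: M ∘ D = R.

R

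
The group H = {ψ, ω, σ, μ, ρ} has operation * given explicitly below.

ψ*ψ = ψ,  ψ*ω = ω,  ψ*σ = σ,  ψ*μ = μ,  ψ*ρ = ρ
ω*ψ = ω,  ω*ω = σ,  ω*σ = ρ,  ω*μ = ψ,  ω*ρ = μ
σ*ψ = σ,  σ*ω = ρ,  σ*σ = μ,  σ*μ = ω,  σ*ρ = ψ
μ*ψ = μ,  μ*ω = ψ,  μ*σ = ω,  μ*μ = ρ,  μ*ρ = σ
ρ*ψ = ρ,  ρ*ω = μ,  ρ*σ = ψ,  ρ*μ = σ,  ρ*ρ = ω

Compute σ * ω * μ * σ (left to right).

μ

σ * ω = ρ
ρ * μ = σ
σ * σ = μ
(Structurally, H here is isomorphic to the cyclic group Z_5.)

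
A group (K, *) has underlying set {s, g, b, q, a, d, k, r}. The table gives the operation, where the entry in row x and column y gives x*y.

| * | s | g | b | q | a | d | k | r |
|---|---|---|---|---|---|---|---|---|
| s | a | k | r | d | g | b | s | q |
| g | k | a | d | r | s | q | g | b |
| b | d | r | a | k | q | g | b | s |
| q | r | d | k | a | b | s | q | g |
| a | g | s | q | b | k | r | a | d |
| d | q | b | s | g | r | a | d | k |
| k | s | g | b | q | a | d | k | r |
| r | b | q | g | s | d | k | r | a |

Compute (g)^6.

a

g^1 = g
g^2 = g*g = a
g^3 = a*g = s
g^4 = s*g = k
g^5 = k*g = g
g^6 = g*g = a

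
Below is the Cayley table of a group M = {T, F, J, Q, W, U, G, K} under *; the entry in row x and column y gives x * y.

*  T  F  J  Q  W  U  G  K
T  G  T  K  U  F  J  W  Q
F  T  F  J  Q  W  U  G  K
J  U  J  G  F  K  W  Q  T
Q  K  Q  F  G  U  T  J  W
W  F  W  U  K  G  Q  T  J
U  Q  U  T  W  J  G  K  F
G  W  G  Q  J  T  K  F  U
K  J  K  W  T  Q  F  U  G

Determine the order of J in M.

4

The identity element is F (its row matches the header).
J^1 = J
J^2 = J * J = G
J^3 = G * J = Q
J^4 = Q * J = F
The first power of J equal to the identity is J^4, so ord(J) = 4.
(Structurally, M here is isomorphic to the quaternion group Q_8.)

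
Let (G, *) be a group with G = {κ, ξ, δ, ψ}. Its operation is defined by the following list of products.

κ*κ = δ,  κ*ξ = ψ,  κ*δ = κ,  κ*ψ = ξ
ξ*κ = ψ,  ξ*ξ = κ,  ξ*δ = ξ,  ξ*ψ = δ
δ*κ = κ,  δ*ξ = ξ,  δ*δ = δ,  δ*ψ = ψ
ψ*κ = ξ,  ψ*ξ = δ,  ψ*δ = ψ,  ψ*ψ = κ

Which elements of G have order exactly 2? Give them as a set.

Identity is δ. Compute the order of each non-identity element by repeated multiplication:
  κ: κ → δ  (order 2)
  ξ: ξ → κ → ψ → δ  (order 4)
  ψ: ψ → κ → ξ → δ  (order 4)
Elements of order 2: {κ}.
(Structurally, G here is isomorphic to the cyclic group Z_4.)

{κ}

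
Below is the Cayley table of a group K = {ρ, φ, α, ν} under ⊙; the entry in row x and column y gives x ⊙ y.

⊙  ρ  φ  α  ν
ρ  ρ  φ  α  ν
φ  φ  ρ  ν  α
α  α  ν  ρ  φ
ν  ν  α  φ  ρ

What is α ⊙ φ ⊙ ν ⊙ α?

α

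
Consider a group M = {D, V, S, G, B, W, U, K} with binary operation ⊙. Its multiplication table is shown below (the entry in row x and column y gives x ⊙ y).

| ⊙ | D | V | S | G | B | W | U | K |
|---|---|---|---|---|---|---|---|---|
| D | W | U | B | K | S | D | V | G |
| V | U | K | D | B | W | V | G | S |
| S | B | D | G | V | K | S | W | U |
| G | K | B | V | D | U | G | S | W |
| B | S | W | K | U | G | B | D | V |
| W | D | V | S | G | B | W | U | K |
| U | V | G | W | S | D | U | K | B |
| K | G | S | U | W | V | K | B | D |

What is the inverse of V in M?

First locate the identity: row W matches the header, so W is the identity.
Scan row V for W: V ⊙ B = W. Hence V^(-1) = B.
(Structurally, M here is isomorphic to the cyclic group Z_8.)

B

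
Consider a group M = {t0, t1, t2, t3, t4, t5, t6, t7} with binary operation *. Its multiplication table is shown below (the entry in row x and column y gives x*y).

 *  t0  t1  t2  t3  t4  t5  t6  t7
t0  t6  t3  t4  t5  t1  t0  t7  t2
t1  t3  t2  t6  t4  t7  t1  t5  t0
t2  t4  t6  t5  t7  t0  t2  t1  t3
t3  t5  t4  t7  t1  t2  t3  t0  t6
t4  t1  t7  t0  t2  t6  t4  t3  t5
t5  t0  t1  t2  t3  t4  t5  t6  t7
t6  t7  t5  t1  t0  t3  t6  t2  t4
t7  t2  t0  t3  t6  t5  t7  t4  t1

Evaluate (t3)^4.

t3^1 = t3
t3^2 = t3*t3 = t1
t3^3 = t1*t3 = t4
t3^4 = t4*t3 = t2

t2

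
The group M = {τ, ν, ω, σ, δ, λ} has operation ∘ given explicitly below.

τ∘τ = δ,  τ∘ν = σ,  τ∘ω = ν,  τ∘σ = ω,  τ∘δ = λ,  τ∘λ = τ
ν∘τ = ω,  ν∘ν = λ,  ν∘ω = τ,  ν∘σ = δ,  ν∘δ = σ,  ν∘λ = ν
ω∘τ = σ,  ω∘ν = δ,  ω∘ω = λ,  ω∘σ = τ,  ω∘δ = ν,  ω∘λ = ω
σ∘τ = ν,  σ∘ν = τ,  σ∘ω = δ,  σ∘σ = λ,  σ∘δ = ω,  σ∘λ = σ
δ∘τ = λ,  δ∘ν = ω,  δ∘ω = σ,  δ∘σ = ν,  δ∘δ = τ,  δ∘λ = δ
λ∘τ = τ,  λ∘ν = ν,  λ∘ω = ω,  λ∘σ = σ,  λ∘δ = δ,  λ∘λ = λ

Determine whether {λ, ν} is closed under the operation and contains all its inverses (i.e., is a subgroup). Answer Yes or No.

{λ, ν} contains the identity λ.
Checking products: every product of two elements of {λ, ν} (read from the table) lies in {λ, ν}, so the set is closed.
In a finite group, a nonempty closed subset is a subgroup. So {λ, ν} ≤ M.

Yes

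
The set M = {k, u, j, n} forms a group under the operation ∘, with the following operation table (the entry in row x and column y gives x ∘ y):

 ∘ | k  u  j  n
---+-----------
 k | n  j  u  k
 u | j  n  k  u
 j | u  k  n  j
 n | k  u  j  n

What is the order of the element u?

The identity element is n (its row matches the header).
u^1 = u
u^2 = u ∘ u = n
The first power of u equal to the identity is u^2, so ord(u) = 2.

2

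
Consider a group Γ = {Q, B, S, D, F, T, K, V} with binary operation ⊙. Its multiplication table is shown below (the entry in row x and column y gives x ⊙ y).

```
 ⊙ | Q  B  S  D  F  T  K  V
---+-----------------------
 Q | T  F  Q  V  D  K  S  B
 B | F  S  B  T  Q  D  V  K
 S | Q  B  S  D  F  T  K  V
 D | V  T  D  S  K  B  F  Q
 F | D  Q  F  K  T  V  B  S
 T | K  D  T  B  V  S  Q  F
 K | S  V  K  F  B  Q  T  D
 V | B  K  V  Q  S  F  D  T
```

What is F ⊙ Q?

Read row F, column Q: F ⊙ Q = D.
(Structurally, Γ here is isomorphic to Z_2 x Z_4.)

D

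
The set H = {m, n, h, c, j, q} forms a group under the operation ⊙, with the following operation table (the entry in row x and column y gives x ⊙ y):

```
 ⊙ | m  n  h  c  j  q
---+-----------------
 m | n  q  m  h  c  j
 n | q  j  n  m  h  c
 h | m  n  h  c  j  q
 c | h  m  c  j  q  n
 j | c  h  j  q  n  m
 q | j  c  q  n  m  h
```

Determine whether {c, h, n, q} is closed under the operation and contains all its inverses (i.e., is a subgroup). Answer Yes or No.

n ⊙ n = j, which is not in {c, h, n, q}.
The subset is not closed under ⊙, so it is not a subgroup.

No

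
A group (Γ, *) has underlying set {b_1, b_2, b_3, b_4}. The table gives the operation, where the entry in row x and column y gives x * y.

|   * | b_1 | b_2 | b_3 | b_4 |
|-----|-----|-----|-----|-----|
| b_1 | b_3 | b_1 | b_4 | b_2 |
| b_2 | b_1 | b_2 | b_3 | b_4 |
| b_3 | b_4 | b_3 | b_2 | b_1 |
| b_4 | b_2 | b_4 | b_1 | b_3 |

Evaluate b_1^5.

b_1^1 = b_1
b_1^2 = b_1 * b_1 = b_3
b_1^3 = b_3 * b_1 = b_4
b_1^4 = b_4 * b_1 = b_2
b_1^5 = b_2 * b_1 = b_1

b_1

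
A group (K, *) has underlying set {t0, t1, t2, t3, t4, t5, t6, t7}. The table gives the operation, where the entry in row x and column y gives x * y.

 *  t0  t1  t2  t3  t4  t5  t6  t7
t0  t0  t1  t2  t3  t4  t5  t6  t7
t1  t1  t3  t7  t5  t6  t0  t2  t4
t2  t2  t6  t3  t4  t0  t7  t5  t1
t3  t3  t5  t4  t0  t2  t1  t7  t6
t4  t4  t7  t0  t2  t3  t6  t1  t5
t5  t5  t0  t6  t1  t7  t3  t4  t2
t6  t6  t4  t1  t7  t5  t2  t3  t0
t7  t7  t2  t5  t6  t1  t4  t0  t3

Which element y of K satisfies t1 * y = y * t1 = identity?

t5

First locate the identity: row t0 matches the header, so t0 is the identity.
Scan row t1 for t0: t1 * t5 = t0. Hence t1^(-1) = t5.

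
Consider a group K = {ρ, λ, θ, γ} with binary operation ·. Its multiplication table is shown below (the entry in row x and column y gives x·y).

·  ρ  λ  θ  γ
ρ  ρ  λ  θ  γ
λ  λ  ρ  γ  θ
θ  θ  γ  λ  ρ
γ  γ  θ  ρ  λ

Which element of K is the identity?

The identity e satisfies e·x = x for all x, so its row in the table reproduces the column headers.
Row ρ reads: ρ, λ, θ, γ — exactly the header order. So ρ is the identity.

ρ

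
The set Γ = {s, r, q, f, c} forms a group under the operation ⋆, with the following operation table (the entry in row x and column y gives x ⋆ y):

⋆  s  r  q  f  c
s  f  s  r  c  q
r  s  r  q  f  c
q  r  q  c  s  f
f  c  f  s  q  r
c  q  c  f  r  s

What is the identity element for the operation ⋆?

r

The identity e satisfies e ⋆ x = x for all x, so its row in the table reproduces the column headers.
Row r reads: s, r, q, f, c — exactly the header order. So r is the identity.
(Structurally, Γ here is isomorphic to the cyclic group Z_5.)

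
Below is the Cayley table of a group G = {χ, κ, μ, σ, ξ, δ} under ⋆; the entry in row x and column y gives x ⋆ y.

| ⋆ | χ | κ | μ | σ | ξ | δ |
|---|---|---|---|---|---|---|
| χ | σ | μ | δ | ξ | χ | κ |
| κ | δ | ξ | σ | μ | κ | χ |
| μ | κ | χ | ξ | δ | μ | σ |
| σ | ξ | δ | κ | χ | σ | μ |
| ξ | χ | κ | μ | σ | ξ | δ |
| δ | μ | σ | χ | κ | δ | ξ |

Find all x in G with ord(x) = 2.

{δ, κ, μ}

Identity is ξ. Compute the order of each non-identity element by repeated multiplication:
  χ: χ → σ → ξ  (order 3)
  κ: κ → ξ  (order 2)
  μ: μ → ξ  (order 2)
  σ: σ → χ → ξ  (order 3)
  δ: δ → ξ  (order 2)
Elements of order 2: {δ, κ, μ}.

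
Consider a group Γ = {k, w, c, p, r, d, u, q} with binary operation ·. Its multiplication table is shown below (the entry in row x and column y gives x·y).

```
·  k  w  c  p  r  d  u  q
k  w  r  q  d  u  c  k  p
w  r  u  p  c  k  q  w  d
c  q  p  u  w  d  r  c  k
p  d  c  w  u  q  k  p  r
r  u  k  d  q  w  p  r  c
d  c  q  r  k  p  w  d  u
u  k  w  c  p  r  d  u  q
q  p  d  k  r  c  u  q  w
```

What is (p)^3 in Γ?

p^1 = p
p^2 = p·p = u
p^3 = u·p = p
(Structurally, Γ here is isomorphic to Z_2 x Z_4.)

p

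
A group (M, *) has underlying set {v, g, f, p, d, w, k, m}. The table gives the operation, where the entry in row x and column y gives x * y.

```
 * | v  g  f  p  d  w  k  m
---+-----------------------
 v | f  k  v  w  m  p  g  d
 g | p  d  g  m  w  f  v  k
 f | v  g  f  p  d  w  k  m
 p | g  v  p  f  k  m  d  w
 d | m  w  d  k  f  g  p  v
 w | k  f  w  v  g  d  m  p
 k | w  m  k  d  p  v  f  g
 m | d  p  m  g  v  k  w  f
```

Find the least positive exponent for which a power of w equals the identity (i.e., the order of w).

The identity element is f (its row matches the header).
w^1 = w
w^2 = w * w = d
w^3 = d * w = g
w^4 = g * w = f
The first power of w equal to the identity is w^4, so ord(w) = 4.
(Structurally, M here is isomorphic to the dihedral group D_4.)

4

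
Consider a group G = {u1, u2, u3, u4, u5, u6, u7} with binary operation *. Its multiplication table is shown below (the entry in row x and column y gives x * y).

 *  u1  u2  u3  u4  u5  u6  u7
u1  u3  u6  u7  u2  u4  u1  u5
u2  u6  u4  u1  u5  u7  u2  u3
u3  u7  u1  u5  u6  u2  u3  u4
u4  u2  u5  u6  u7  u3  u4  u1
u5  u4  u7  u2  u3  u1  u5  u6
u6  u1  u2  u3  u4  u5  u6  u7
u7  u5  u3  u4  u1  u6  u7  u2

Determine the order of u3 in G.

7

The identity element is u6 (its row matches the header).
u3^1 = u3
u3^2 = u3 * u3 = u5
u3^3 = u5 * u3 = u2
u3^4 = u2 * u3 = u1
u3^5 = u1 * u3 = u7
u3^6 = u7 * u3 = u4
u3^7 = u4 * u3 = u6
The first power of u3 equal to the identity is u3^7, so ord(u3) = 7.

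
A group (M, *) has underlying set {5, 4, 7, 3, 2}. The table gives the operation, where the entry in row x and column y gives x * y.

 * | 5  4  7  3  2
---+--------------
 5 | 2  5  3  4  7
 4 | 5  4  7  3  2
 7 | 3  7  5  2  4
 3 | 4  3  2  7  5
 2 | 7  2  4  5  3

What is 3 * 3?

7

Read row 3, column 3: 3 * 3 = 7.
(Structurally, M here is isomorphic to the cyclic group Z_5.)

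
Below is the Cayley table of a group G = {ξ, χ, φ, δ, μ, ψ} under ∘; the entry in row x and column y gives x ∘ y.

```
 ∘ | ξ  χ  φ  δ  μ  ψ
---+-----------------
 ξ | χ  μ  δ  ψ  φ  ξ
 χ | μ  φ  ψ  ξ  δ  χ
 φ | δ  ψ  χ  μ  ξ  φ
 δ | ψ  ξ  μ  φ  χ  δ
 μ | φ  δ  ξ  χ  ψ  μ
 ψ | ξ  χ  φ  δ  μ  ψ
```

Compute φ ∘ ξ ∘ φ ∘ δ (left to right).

χ

φ ∘ ξ = δ
δ ∘ φ = μ
μ ∘ δ = χ
(Structurally, G here is isomorphic to the cyclic group Z_6.)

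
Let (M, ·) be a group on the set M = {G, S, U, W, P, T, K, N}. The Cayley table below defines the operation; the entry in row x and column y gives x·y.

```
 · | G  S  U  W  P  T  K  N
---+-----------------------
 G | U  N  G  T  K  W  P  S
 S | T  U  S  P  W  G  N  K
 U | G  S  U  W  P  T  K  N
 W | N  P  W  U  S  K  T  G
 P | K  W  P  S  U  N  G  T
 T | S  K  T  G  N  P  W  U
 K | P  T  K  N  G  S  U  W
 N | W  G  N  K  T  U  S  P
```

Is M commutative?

No

T·W = G but W·T = K.
Since T and W do not commute, M is not abelian.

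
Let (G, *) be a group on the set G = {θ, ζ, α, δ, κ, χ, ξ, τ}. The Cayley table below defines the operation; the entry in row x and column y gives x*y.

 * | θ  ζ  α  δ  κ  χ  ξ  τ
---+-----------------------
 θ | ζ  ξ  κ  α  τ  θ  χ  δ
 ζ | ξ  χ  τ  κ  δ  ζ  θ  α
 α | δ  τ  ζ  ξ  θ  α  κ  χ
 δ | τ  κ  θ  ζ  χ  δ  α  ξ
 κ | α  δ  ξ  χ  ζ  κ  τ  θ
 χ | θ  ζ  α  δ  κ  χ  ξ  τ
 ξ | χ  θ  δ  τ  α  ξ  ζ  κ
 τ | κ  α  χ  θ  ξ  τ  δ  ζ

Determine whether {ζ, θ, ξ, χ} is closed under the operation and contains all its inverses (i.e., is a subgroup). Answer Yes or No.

{ζ, θ, ξ, χ} contains the identity χ.
Checking products: every product of two elements of {ζ, θ, ξ, χ} (read from the table) lies in {ζ, θ, ξ, χ}, so the set is closed.
In a finite group, a nonempty closed subset is a subgroup. So {ζ, θ, ξ, χ} ≤ G.

Yes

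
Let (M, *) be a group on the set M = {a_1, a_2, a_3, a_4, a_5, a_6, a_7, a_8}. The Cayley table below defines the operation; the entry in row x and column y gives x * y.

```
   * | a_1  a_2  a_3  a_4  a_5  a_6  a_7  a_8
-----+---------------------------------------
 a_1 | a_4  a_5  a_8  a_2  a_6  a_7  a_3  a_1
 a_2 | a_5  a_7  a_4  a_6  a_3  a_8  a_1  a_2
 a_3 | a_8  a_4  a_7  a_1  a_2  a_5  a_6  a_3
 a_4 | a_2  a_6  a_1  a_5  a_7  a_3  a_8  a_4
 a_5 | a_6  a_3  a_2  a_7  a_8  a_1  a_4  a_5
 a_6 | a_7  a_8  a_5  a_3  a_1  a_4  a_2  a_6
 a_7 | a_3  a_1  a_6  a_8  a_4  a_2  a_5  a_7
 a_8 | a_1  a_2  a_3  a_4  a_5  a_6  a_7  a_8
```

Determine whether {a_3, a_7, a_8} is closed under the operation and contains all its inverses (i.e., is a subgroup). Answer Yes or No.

a_3 * a_7 = a_6, which is not in {a_3, a_7, a_8}.
The subset is not closed under *, so it is not a subgroup.
(Structurally, M here is isomorphic to the cyclic group Z_8.)

No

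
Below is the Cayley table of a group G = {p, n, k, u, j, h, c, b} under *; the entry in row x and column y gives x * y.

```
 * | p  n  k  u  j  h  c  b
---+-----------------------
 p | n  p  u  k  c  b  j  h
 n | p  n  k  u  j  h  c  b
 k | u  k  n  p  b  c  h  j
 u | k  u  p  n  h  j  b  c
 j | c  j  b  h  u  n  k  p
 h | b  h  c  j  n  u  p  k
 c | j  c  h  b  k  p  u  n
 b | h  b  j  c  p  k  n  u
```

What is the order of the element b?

The identity element is n (its row matches the header).
b^1 = b
b^2 = b * b = u
b^3 = u * b = c
b^4 = c * b = n
The first power of b equal to the identity is b^4, so ord(b) = 4.

4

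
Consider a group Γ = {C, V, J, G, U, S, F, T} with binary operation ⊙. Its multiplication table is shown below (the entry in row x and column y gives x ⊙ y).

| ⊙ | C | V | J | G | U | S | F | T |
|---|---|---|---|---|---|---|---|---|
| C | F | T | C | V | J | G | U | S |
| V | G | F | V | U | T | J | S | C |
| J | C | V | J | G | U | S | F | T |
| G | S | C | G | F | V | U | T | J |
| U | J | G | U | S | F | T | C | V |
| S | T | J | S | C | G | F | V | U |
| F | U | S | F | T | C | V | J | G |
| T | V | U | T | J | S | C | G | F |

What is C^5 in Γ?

C

C^1 = C
C^2 = C ⊙ C = F
C^3 = F ⊙ C = U
C^4 = U ⊙ C = J
C^5 = J ⊙ C = C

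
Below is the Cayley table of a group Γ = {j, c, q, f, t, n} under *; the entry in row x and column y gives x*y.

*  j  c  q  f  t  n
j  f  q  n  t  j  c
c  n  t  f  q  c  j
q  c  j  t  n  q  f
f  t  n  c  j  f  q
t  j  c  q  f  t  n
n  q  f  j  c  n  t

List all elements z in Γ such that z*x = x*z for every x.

An element z is central iff its row equals its column in the table.
For q: q*j = c ≠ n = j*q, so q ∉ Z.
Checking each element this way leaves Z(Γ) = {t}.

{t}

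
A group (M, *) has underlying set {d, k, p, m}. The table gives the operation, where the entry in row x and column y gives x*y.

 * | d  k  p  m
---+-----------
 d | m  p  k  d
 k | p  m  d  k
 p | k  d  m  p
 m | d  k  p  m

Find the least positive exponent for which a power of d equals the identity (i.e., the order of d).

The identity element is m (its row matches the header).
d^1 = d
d^2 = d*d = m
The first power of d equal to the identity is d^2, so ord(d) = 2.

2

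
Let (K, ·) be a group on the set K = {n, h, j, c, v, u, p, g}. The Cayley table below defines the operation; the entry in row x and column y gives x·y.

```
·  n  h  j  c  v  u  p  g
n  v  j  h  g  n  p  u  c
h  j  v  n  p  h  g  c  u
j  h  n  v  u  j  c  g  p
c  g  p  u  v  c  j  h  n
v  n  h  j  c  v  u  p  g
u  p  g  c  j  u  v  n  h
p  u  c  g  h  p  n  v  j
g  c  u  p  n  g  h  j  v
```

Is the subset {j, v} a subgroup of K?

{j, v} contains the identity v.
Checking products: every product of two elements of {j, v} (read from the table) lies in {j, v}, so the set is closed.
In a finite group, a nonempty closed subset is a subgroup. So {j, v} ≤ K.

Yes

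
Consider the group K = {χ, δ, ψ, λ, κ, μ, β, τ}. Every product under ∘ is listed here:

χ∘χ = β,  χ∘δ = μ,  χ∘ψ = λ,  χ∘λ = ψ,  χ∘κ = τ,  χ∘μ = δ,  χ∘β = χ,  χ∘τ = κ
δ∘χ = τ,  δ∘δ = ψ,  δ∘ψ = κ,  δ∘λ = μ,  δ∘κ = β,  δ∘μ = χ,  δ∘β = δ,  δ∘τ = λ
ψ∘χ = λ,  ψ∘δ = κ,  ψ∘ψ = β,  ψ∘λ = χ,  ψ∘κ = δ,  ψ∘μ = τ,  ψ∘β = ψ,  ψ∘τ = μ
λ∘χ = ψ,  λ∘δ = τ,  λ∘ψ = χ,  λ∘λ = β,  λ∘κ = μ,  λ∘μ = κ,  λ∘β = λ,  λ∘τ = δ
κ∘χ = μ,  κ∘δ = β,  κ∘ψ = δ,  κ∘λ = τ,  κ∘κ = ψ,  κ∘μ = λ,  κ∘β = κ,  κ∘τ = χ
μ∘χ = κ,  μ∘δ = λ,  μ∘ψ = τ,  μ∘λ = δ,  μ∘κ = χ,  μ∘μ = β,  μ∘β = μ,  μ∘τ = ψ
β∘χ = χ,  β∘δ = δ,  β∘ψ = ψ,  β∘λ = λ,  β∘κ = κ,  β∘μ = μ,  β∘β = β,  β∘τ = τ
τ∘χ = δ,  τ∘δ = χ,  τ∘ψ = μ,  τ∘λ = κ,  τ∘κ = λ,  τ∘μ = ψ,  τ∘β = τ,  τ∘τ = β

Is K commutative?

δ ∘ λ = μ but λ ∘ δ = τ.
Since δ and λ do not commute, K is not abelian.

No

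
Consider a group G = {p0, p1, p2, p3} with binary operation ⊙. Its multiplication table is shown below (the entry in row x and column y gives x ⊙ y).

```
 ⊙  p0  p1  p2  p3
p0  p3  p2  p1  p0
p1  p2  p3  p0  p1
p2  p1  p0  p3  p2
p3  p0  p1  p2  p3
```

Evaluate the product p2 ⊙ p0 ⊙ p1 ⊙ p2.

p2

p2 ⊙ p0 = p1
p1 ⊙ p1 = p3
p3 ⊙ p2 = p2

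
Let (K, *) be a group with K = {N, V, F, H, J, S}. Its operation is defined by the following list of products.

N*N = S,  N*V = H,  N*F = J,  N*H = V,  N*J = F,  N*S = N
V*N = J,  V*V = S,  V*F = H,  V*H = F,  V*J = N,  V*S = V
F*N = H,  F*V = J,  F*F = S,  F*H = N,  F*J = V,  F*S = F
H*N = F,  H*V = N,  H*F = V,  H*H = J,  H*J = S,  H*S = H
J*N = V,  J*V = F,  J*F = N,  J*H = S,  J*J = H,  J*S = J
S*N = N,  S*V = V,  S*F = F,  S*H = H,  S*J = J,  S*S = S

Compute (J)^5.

H

J^1 = J
J^2 = J*J = H
J^3 = H*J = S
J^4 = S*J = J
J^5 = J*J = H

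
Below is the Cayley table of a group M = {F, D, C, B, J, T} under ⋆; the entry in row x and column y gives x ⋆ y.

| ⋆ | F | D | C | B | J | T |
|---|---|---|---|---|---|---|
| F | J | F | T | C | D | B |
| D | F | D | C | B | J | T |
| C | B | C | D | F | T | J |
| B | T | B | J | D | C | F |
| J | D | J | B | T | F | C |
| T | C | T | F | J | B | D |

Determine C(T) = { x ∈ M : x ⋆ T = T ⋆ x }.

Compare row T with column T entry by entry.
J ⋆ T = C but T ⋆ J = B, so J does not.
Collecting the elements that commute with T: C(T) = {D, T}.
(Structurally, M here is isomorphic to the symmetric group S_3.)

{D, T}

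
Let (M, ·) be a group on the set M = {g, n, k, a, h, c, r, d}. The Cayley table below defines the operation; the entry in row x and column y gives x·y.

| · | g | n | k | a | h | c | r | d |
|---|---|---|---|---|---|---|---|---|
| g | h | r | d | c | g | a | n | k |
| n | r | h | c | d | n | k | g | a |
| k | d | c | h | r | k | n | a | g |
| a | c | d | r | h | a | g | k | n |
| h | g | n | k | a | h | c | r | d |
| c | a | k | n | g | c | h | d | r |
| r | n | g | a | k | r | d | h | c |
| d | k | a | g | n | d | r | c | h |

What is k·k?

h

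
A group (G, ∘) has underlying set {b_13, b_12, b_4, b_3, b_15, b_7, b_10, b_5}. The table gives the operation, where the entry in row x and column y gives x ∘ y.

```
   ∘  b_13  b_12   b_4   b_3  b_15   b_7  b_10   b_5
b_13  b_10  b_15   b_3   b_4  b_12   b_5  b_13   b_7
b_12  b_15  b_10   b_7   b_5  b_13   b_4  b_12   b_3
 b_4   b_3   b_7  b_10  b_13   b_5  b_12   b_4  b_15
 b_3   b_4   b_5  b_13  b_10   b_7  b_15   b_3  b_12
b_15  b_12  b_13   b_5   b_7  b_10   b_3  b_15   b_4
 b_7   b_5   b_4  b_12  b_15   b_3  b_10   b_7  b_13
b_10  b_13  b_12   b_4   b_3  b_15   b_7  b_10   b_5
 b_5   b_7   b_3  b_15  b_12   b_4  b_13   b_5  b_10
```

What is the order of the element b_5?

The identity element is b_10 (its row matches the header).
b_5^1 = b_5
b_5^2 = b_5 ∘ b_5 = b_10
The first power of b_5 equal to the identity is b_5^2, so ord(b_5) = 2.

2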